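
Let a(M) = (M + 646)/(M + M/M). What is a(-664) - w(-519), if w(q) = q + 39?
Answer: 106086/221 ≈ 480.03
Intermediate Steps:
w(q) = 39 + q
a(M) = (646 + M)/(1 + M) (a(M) = (646 + M)/(M + 1) = (646 + M)/(1 + M))
a(-664) - w(-519) = (646 - 664)/(1 - 664) - (39 - 519) = -18/(-663) - 1*(-480) = -1/663*(-18) + 480 = 6/221 + 480 = 106086/221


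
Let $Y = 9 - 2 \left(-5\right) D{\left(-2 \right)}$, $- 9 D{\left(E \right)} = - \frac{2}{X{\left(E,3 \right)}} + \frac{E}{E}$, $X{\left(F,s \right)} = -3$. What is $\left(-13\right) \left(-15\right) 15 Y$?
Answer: $\frac{62725}{3} \approx 20908.0$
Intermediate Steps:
$D{\left(E \right)} = - \frac{5}{27}$ ($D{\left(E \right)} = - \frac{- \frac{2}{-3} + \frac{E}{E}}{9} = - \frac{\left(-2\right) \left(- \frac{1}{3}\right) + 1}{9} = - \frac{\frac{2}{3} + 1}{9} = \left(- \frac{1}{9}\right) \frac{5}{3} = - \frac{5}{27}$)
$Y = \frac{193}{27}$ ($Y = 9 - 2 \left(-5\right) \left(- \frac{5}{27}\right) = 9 - \left(-10\right) \left(- \frac{5}{27}\right) = 9 - \frac{50}{27} = \frac{193}{27} \approx 7.1481$)
$\left(-13\right) \left(-15\right) 15 Y = \left(-13\right) \left(-15\right) 15 \cdot \frac{193}{27} = 195 \cdot 15 \cdot \frac{193}{27} = 2925 \cdot \frac{193}{27} = \frac{62725}{3}$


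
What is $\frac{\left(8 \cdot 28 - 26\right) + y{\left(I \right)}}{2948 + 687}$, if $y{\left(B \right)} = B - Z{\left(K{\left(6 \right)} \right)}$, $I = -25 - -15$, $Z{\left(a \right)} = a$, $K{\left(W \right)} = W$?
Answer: $\frac{182}{3635} \approx 0.050069$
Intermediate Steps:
$I = -10$ ($I = -25 + 15 = -10$)
$y{\left(B \right)} = -6 + B$ ($y{\left(B \right)} = B - 6 = -6 + B$)
$\frac{\left(8 \cdot 28 - 26\right) + y{\left(I \right)}}{2948 + 687} = \frac{\left(8 \cdot 28 - 26\right) - 16}{2948 + 687} = \frac{\left(224 - 26\right) - 16}{3635} = \left(198 - 16\right) \frac{1}{3635} = 182 \cdot \frac{1}{3635} = \frac{182}{3635}$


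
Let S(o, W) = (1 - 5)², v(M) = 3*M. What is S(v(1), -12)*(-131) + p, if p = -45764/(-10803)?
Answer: -22597324/10803 ≈ -2091.8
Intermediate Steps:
S(o, W) = 16 (S(o, W) = (-4)² = 16)
p = 45764/10803 (p = -45764*(-1/10803) = 45764/10803 ≈ 4.2362)
S(v(1), -12)*(-131) + p = 16*(-131) + 45764/10803 = -2096 + 45764/10803 = -22597324/10803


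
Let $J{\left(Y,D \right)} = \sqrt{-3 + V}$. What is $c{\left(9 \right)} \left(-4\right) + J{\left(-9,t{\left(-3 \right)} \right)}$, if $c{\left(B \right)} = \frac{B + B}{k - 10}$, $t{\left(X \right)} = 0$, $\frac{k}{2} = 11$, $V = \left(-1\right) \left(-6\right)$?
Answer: $-6 + \sqrt{3} \approx -4.268$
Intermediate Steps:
$V = 6$
$k = 22$ ($k = 2 \cdot 11 = 22$)
$J{\left(Y,D \right)} = \sqrt{3}$ ($J{\left(Y,D \right)} = \sqrt{-3 + 6} = \sqrt{3}$)
$c{\left(B \right)} = \frac{B}{6}$ ($c{\left(B \right)} = \frac{B + B}{22 - 10} = \frac{2 B}{12} = 2 B \frac{1}{12} = \frac{B}{6}$)
$c{\left(9 \right)} \left(-4\right) + J{\left(-9,t{\left(-3 \right)} \right)} = \frac{1}{6} \cdot 9 \left(-4\right) + \sqrt{3} = \frac{3}{2} \left(-4\right) + \sqrt{3} = -6 + \sqrt{3}$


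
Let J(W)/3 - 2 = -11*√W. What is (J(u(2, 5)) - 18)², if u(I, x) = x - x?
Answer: 144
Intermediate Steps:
u(I, x) = 0
J(W) = 6 - 33*√W (J(W) = 6 + 3*(-11*√W) = 6 - 33*√W)
(J(u(2, 5)) - 18)² = ((6 - 33*√0) - 18)² = ((6 - 33*0) - 18)² = ((6 + 0) - 18)² = (6 - 18)² = (-12)² = 144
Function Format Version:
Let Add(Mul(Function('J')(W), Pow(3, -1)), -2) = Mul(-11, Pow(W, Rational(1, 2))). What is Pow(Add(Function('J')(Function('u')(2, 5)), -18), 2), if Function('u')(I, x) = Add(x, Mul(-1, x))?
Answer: 144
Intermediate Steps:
Function('u')(I, x) = 0
Function('J')(W) = Add(6, Mul(-33, Pow(W, Rational(1, 2)))) (Function('J')(W) = Add(6, Mul(3, Mul(-11, Pow(W, Rational(1, 2))))) = Add(6, Mul(-33, Pow(W, Rational(1, 2)))))
Pow(Add(Function('J')(Function('u')(2, 5)), -18), 2) = Pow(Add(Add(6, Mul(-33, Pow(0, Rational(1, 2)))), -18), 2) = Pow(Add(Add(6, Mul(-33, 0)), -18), 2) = Pow(Add(Add(6, 0), -18), 2) = Pow(Add(6, -18), 2) = Pow(-12, 2) = 144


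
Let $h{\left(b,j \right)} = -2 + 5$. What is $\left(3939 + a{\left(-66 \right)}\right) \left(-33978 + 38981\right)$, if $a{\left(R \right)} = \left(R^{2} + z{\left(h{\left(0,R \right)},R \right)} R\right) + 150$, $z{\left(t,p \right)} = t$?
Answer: $41259741$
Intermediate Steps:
$h{\left(b,j \right)} = 3$
$a{\left(R \right)} = 150 + R^{2} + 3 R$ ($a{\left(R \right)} = \left(R^{2} + 3 R\right) + 150 = 150 + R^{2} + 3 R$)
$\left(3939 + a{\left(-66 \right)}\right) \left(-33978 + 38981\right) = \left(3939 + \left(150 + \left(-66\right)^{2} + 3 \left(-66\right)\right)\right) \left(-33978 + 38981\right) = \left(3939 + \left(150 + 4356 - 198\right)\right) 5003 = \left(3939 + 4308\right) 5003 = 8247 \cdot 5003 = 41259741$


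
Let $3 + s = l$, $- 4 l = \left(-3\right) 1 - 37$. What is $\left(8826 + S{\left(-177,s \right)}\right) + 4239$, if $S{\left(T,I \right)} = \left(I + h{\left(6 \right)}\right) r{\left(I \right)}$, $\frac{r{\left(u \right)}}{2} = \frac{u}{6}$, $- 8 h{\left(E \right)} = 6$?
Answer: $\frac{156955}{12} \approx 13080.0$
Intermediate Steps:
$h{\left(E \right)} = - \frac{3}{4}$ ($h{\left(E \right)} = \left(- \frac{1}{8}\right) 6 = - \frac{3}{4}$)
$r{\left(u \right)} = \frac{u}{3}$ ($r{\left(u \right)} = 2 \frac{u}{6} = \frac{u}{3}$)
$l = 10$ ($l = - \frac{\left(-3\right) 1 - 37}{4} = - \frac{-3 - 37}{4} = \left(- \frac{1}{4}\right) \left(-40\right) = 10$)
$s = 7$ ($s = -3 + 10 = 7$)
$S{\left(T,I \right)} = \frac{I \left(- \frac{3}{4} + I\right)}{3}$ ($S{\left(T,I \right)} = \left(I - \frac{3}{4}\right) \frac{I}{3} = \left(- \frac{3}{4} + I\right) \frac{I}{3} = \frac{I \left(- \frac{3}{4} + I\right)}{3}$)
$\left(8826 + S{\left(-177,s \right)}\right) + 4239 = \left(8826 + \frac{1}{12} \cdot 7 \left(-3 + 4 \cdot 7\right)\right) + 4239 = \left(8826 + \frac{1}{12} \cdot 7 \left(-3 + 28\right)\right) + 4239 = \left(8826 + \frac{1}{12} \cdot 7 \cdot 25\right) + 4239 = \left(8826 + \frac{175}{12}\right) + 4239 = \frac{106087}{12} + 4239 = \frac{156955}{12}$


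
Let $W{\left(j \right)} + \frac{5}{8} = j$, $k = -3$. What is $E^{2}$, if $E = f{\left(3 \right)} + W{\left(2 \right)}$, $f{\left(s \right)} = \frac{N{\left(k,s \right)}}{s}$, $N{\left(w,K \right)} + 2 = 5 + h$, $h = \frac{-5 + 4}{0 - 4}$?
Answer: $\frac{3481}{576} \approx 6.0434$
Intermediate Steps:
$W{\left(j \right)} = - \frac{5}{8} + j$
$h = \frac{1}{4}$ ($h = - \frac{1}{-4} = \left(-1\right) \left(- \frac{1}{4}\right) = \frac{1}{4} \approx 0.25$)
$N{\left(w,K \right)} = \frac{13}{4}$ ($N{\left(w,K \right)} = -2 + \left(5 + \frac{1}{4}\right) = -2 + \frac{21}{4} = \frac{13}{4}$)
$f{\left(s \right)} = \frac{13}{4 s}$
$E = \frac{59}{24}$ ($E = \frac{13}{4 \cdot 3} + \left(- \frac{5}{8} + 2\right) = \frac{13}{4} \cdot \frac{1}{3} + \frac{11}{8} = \frac{13}{12} + \frac{11}{8} = \frac{59}{24} \approx 2.4583$)
$E^{2} = \left(\frac{59}{24}\right)^{2} = \frac{3481}{576}$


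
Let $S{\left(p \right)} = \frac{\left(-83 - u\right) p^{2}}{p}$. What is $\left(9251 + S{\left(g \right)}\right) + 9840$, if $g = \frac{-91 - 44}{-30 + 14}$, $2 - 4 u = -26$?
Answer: $\frac{146653}{8} \approx 18332.0$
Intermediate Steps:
$u = 7$ ($u = \frac{1}{2} - - \frac{13}{2} = \frac{1}{2} + \frac{13}{2} = 7$)
$g = \frac{135}{16}$ ($g = - \frac{135}{-16} = \left(-135\right) \left(- \frac{1}{16}\right) = \frac{135}{16} \approx 8.4375$)
$S{\left(p \right)} = - 90 p$ ($S{\left(p \right)} = \frac{\left(-83 - 7\right) p^{2}}{p} = \frac{\left(-90\right) p^{2}}{p} = - 90 p$)
$\left(9251 + S{\left(g \right)}\right) + 9840 = \left(9251 - \frac{6075}{8}\right) + 9840 = \frac{67933}{8} + 9840 = \frac{146653}{8}$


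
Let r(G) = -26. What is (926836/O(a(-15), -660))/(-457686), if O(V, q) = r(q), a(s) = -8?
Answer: 231709/2974959 ≈ 0.077886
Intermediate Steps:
O(V, q) = -26
(926836/O(a(-15), -660))/(-457686) = (926836/(-26))/(-457686) = (926836*(-1/26))*(-1/457686) = -463418/13*(-1/457686) = 231709/2974959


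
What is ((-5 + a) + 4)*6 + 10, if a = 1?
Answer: 10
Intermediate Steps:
((-5 + a) + 4)*6 + 10 = ((-5 + 1) + 4)*6 + 10 = (-4 + 4)*6 + 10 = 0*6 + 10 = 0 + 10 = 10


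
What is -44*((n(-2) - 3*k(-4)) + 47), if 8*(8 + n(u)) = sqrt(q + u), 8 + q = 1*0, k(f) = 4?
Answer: -1188 - 11*I*sqrt(10)/2 ≈ -1188.0 - 17.393*I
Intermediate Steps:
q = -8 (q = -8 + 1*0 = -8 + 0 = -8)
n(u) = -8 + sqrt(-8 + u)/8
-44*((n(-2) - 3*k(-4)) + 47) = -44*(((-8 + sqrt(-8 - 2)/8) - 3*4) + 47) = -44*(((-8 + sqrt(-10)/8) - 12) + 47) = -44*(((-8 + (I*sqrt(10))/8) - 12) + 47) = -44*(((-8 + I*sqrt(10)/8) - 12) + 47) = -44*((-20 + I*sqrt(10)/8) + 47) = -44*(27 + I*sqrt(10)/8) = -1188 - 11*I*sqrt(10)/2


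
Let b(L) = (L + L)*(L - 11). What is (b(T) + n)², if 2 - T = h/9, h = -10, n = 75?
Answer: 4405801/6561 ≈ 671.51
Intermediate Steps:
T = 28/9 (T = 2 - (-10)/9 = 2 - 1*(-10/9) = 2 + 10/9 = 28/9 ≈ 3.1111)
b(L) = 2*L*(-11 + L) (b(L) = (2*L)*(-11 + L) = 2*L*(-11 + L))
(b(T) + n)² = (2*(28/9)*(-11 + 28/9) + 75)² = (2*(28/9)*(-71/9) + 75)² = (-3976/81 + 75)² = (2099/81)² = 4405801/6561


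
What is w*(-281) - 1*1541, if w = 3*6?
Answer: -6599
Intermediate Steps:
w = 18
w*(-281) - 1*1541 = 18*(-281) - 1*1541 = -5058 - 1541 = -6599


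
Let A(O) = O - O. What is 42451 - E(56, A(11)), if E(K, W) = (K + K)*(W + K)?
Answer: 36179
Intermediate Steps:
A(O) = 0
E(K, W) = 2*K*(K + W) (E(K, W) = (2*K)*(K + W) = 2*K*(K + W))
42451 - E(56, A(11)) = 42451 - 2*56*(56 + 0) = 42451 - 2*56*56 = 42451 - 1*6272 = 42451 - 6272 = 36179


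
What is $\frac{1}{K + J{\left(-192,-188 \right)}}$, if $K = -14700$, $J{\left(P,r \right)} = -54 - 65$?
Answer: $- \frac{1}{14819} \approx -6.7481 \cdot 10^{-5}$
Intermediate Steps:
$J{\left(P,r \right)} = -119$ ($J{\left(P,r \right)} = -54 - 65 = -119$)
$\frac{1}{K + J{\left(-192,-188 \right)}} = \frac{1}{-14700 - 119} = \frac{1}{-14819} = - \frac{1}{14819}$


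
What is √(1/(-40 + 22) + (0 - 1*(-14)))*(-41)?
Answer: -41*√502/6 ≈ -153.10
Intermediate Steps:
√(1/(-40 + 22) + (0 - 1*(-14)))*(-41) = √(1/(-18) + (0 + 14))*(-41) = √(-1/18 + 14)*(-41) = √(251/18)*(-41) = (√502/6)*(-41) = -41*√502/6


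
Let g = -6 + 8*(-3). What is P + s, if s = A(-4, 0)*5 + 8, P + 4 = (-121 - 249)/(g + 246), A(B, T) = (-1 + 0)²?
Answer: 787/108 ≈ 7.2870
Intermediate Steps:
A(B, T) = 1 (A(B, T) = (-1)² = 1)
g = -30 (g = -6 - 24 = -30)
P = -617/108 (P = -4 + (-121 - 249)/(-30 + 246) = -4 - 370/216 = -4 - 370*1/216 = -4 - 185/108 = -617/108 ≈ -5.7130)
s = 13 (s = 1*5 + 8 = 5 + 8 = 13)
P + s = -617/108 + 13 = 787/108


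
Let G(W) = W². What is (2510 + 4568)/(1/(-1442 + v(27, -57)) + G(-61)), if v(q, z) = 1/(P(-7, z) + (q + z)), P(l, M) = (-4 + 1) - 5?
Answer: 387853166/203899599 ≈ 1.9022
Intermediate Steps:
P(l, M) = -8 (P(l, M) = -3 - 5 = -8)
v(q, z) = 1/(-8 + q + z) (v(q, z) = 1/(-8 + (q + z)) = 1/(-8 + q + z))
(2510 + 4568)/(1/(-1442 + v(27, -57)) + G(-61)) = (2510 + 4568)/(1/(-1442 + 1/(-8 + 27 - 57)) + (-61)²) = 7078/(1/(-1442 + 1/(-38)) + 3721) = 7078/(1/(-1442 - 1/38) + 3721) = 7078/(1/(-54797/38) + 3721) = 7078/(-38/54797 + 3721) = 7078/(203899599/54797) = 7078*(54797/203899599) = 387853166/203899599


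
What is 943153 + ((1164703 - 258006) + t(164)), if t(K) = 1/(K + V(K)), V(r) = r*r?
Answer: 50056941001/27060 ≈ 1.8499e+6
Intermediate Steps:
V(r) = r²
t(K) = 1/(K + K²)
943153 + ((1164703 - 258006) + t(164)) = 943153 + ((1164703 - 258006) + 1/(164*(1 + 164))) = 943153 + (906697 + (1/164)/165) = 943153 + (906697 + (1/164)*(1/165)) = 943153 + (906697 + 1/27060) = 943153 + 24535220821/27060 = 50056941001/27060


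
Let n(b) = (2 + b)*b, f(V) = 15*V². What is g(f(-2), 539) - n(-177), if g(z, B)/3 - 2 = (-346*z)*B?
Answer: -33599889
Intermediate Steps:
n(b) = b*(2 + b)
g(z, B) = 6 - 1038*B*z (g(z, B) = 6 + 3*((-346*z)*B) = 6 + 3*(-346*B*z) = 6 - 1038*B*z)
g(f(-2), 539) - n(-177) = (6 - 1038*539*15*(-2)²) - (-177)*(2 - 177) = (6 - 1038*539*15*4) - (-177)*(-175) = (6 - 1038*539*60) - 1*30975 = (6 - 33568920) - 30975 = -33568914 - 30975 = -33599889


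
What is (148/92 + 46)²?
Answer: 1199025/529 ≈ 2266.6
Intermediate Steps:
(148/92 + 46)² = (148*(1/92) + 46)² = (37/23 + 46)² = (1095/23)² = 1199025/529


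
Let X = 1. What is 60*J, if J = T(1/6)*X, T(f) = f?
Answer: 10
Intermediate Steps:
J = ⅙ (J = 1/6 = (⅙)*1 = ⅙ ≈ 0.16667)
60*J = 60*(⅙) = 10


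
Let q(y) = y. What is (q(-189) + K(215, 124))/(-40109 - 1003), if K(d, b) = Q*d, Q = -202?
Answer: 43619/41112 ≈ 1.0610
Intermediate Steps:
K(d, b) = -202*d
(q(-189) + K(215, 124))/(-40109 - 1003) = (-189 - 202*215)/(-40109 - 1003) = (-189 - 43430)/(-41112) = -43619*(-1/41112) = 43619/41112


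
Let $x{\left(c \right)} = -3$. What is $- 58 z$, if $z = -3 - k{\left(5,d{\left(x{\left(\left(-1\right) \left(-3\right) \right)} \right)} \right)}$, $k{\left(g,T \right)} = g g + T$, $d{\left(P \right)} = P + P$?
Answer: $1276$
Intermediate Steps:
$d{\left(P \right)} = 2 P$
$k{\left(g,T \right)} = T + g^{2}$ ($k{\left(g,T \right)} = g^{2} + T = T + g^{2}$)
$z = -22$ ($z = -3 - \left(2 \left(-3\right) + 5^{2}\right) = -3 - \left(-6 + 25\right) = -3 - 19 = -22$)
$- 58 z = \left(-58\right) \left(-22\right) = 1276$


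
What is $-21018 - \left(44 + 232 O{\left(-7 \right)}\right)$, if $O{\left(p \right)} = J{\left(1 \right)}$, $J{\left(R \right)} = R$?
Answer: $-21294$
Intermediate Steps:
$O{\left(p \right)} = 1$
$-21018 - \left(44 + 232 O{\left(-7 \right)}\right) = -21018 - 276 = -21294$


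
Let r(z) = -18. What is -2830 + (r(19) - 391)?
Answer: -3239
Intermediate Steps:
-2830 + (r(19) - 391) = -2830 + (-18 - 391) = -2830 - 409 = -3239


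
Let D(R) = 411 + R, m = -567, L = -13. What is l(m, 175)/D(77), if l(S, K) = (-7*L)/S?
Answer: -13/39528 ≈ -0.00032888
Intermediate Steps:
l(S, K) = 91/S (l(S, K) = (-7*(-13))/S = 91/S)
l(m, 175)/D(77) = (91/(-567))/(411 + 77) = (91*(-1/567))/488 = -13/81*1/488 = -13/39528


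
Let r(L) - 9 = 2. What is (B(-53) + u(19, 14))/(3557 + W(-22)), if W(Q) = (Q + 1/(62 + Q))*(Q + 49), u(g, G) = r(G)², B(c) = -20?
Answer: 4040/118547 ≈ 0.034079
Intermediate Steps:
r(L) = 11 (r(L) = 9 + 2 = 11)
u(g, G) = 121 (u(g, G) = 11² = 121)
W(Q) = (49 + Q)*(Q + 1/(62 + Q)) (W(Q) = (Q + 1/(62 + Q))*(49 + Q) = (49 + Q)*(Q + 1/(62 + Q)))
(B(-53) + u(19, 14))/(3557 + W(-22)) = (-20 + 121)/(3557 + (49 + (-22)³ + 111*(-22)² + 3039*(-22))/(62 - 22)) = 101/(3557 + (49 - 10648 + 111*484 - 66858)/40) = 101/(3557 + (49 - 10648 + 53724 - 66858)/40) = 101/(3557 + (1/40)*(-23733)) = 101/(3557 - 23733/40) = 101/(118547/40) = 101*(40/118547) = 4040/118547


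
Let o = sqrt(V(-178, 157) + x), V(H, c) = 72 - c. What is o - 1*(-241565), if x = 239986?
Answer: 241565 + sqrt(239901) ≈ 2.4205e+5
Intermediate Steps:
o = sqrt(239901) (o = sqrt((72 - 1*157) + 239986) = sqrt((72 - 157) + 239986) = sqrt(-85 + 239986) = sqrt(239901) ≈ 489.80)
o - 1*(-241565) = sqrt(239901) - 1*(-241565) = sqrt(239901) + 241565 = 241565 + sqrt(239901)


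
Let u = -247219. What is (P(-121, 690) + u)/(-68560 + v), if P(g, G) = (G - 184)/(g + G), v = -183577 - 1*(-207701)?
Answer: 46889035/8428028 ≈ 5.5635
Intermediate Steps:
v = 24124 (v = -183577 + 207701 = 24124)
P(g, G) = (-184 + G)/(G + g)
(P(-121, 690) + u)/(-68560 + v) = ((-184 + 690)/(690 - 121) - 247219)/(-68560 + 24124) = (506/569 - 247219)/(-44436) = ((1/569)*506 - 247219)*(-1/44436) = (506/569 - 247219)*(-1/44436) = -140667105/569*(-1/44436) = 46889035/8428028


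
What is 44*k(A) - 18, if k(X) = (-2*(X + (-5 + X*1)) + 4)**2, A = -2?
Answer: 21278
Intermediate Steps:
k(X) = (14 - 4*X)**2 (k(X) = (-2*(X + (-5 + X)) + 4)**2 = (-2*(-5 + 2*X) + 4)**2 = ((10 - 4*X) + 4)**2 = (14 - 4*X)**2)
44*k(A) - 18 = 44*(4*(-7 + 2*(-2))**2) - 18 = 44*(4*(-7 - 4)**2) - 18 = 44*(4*(-11)**2) - 18 = 44*(4*121) - 18 = 44*484 - 18 = 21296 - 18 = 21278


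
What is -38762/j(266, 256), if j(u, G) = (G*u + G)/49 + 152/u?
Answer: -949669/34190 ≈ -27.776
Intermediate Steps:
j(u, G) = 152/u + G/49 + G*u/49 (j(u, G) = (G + G*u)*(1/49) + 152/u = (G/49 + G*u/49) + 152/u = 152/u + G/49 + G*u/49)
-38762/j(266, 256) = -38762*13034/(7448 + 256*266*(1 + 266)) = -38762*13034/(7448 + 256*266*267) = -38762*13034/(7448 + 18181632) = -38762/((1/49)*(1/266)*18189080) = -38762/68380/49 = -38762*49/68380 = -949669/34190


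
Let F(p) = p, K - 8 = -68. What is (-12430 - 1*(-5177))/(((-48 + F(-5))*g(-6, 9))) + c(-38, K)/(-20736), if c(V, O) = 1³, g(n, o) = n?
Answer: -25066421/1099008 ≈ -22.808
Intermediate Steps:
K = -60 (K = 8 - 68 = -60)
c(V, O) = 1
(-12430 - 1*(-5177))/(((-48 + F(-5))*g(-6, 9))) + c(-38, K)/(-20736) = (-12430 - 1*(-5177))/(((-48 - 5)*(-6))) + 1/(-20736) = (-12430 + 5177)/((-53*(-6))) + 1*(-1/20736) = -7253/318 - 1/20736 = -25066421/1099008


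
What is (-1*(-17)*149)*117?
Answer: 296361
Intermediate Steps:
(-1*(-17)*149)*117 = (17*149)*117 = 2533*117 = 296361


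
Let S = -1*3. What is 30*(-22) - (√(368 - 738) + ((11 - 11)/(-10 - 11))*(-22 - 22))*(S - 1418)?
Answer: -660 + 1421*I*√370 ≈ -660.0 + 27333.0*I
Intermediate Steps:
S = -3
30*(-22) - (√(368 - 738) + ((11 - 11)/(-10 - 11))*(-22 - 22))*(S - 1418) = 30*(-22) - (√(368 - 738) + ((11 - 11)/(-10 - 11))*(-22 - 22))*(-3 - 1418) = -660 - (√(-370) + (0/(-21))*(-44))*(-1421) = -660 - (I*√370 + (0*(-1/21))*(-44))*(-1421) = -660 - (I*√370 + 0*(-44))*(-1421) = -660 - (I*√370 + 0)*(-1421) = -660 - I*√370*(-1421) = -660 - (-1421)*I*√370 = -660 + 1421*I*√370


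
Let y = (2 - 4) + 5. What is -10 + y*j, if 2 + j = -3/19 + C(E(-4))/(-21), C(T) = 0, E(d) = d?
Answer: -313/19 ≈ -16.474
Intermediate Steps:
y = 3 (y = -2 + 5 = 3)
j = -41/19 (j = -2 + (-3/19 + 0/(-21)) = -2 + (-3*1/19 + 0*(-1/21)) = -2 + (-3/19 + 0) = -2 - 3/19 = -41/19 ≈ -2.1579)
-10 + y*j = -10 + 3*(-41/19) = -10 - 123/19 = -313/19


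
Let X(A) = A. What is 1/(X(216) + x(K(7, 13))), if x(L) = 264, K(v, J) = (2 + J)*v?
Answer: 1/480 ≈ 0.0020833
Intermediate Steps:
K(v, J) = v*(2 + J)
1/(X(216) + x(K(7, 13))) = 1/(216 + 264) = 1/480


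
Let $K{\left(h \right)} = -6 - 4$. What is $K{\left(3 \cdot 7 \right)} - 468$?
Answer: $-478$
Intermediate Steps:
$K{\left(h \right)} = -10$ ($K{\left(h \right)} = -6 - 4 = -10$)
$K{\left(3 \cdot 7 \right)} - 468 = -10 - 468 = -478$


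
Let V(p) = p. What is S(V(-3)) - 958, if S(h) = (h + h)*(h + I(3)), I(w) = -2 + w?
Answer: -946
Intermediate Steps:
S(h) = 2*h*(1 + h) (S(h) = (h + h)*(h + (-2 + 3)) = (2*h)*(h + 1) = (2*h)*(1 + h) = 2*h*(1 + h))
S(V(-3)) - 958 = 2*(-3)*(1 - 3) - 958 = 2*(-3)*(-2) - 958 = 12 - 958 = -946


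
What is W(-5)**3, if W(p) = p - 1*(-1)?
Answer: -64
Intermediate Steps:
W(p) = 1 + p (W(p) = p + 1 = 1 + p)
W(-5)**3 = (1 - 5)**3 = (-4)**3 = -64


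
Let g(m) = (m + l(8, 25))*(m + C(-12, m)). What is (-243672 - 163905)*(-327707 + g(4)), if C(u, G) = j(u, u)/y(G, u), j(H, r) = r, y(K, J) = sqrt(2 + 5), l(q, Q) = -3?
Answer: 133564205631 + 4890924*sqrt(7)/7 ≈ 1.3357e+11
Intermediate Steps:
y(K, J) = sqrt(7)
C(u, G) = u*sqrt(7)/7 (C(u, G) = u/(sqrt(7)) = u*(sqrt(7)/7) = u*sqrt(7)/7)
g(m) = (-3 + m)*(m - 12*sqrt(7)/7) (g(m) = (m - 3)*(m + (1/7)*(-12)*sqrt(7)) = (-3 + m)*(m - 12*sqrt(7)/7))
(-243672 - 163905)*(-327707 + g(4)) = (-243672 - 163905)*(-327707 + (4**2 - 3*4 + 36*sqrt(7)/7 - 12/7*4*sqrt(7))) = -407577*(-327707 + (16 - 12 + 36*sqrt(7)/7 - 48*sqrt(7)/7)) = -407577*(-327707 + (4 - 12*sqrt(7)/7)) = -407577*(-327703 - 12*sqrt(7)/7) = 133564205631 + 4890924*sqrt(7)/7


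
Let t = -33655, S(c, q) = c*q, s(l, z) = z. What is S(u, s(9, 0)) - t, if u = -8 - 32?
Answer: 33655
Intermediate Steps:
u = -40
S(u, s(9, 0)) - t = -40*0 - 1*(-33655) = 0 + 33655 = 33655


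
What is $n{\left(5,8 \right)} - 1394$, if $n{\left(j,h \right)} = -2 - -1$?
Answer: $-1395$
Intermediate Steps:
$n{\left(j,h \right)} = -1$ ($n{\left(j,h \right)} = -2 + 1 = -1$)
$n{\left(5,8 \right)} - 1394 = -1 - 1394 = -1395$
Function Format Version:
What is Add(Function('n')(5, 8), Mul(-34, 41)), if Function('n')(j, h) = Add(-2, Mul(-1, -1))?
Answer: -1395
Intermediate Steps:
Function('n')(j, h) = -1 (Function('n')(j, h) = Add(-2, 1) = -1)
Add(Function('n')(5, 8), Mul(-34, 41)) = Add(-1, Mul(-34, 41)) = Add(-1, -1394) = -1395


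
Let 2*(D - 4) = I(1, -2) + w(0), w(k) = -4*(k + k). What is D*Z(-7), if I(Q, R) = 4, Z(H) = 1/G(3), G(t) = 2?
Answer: 3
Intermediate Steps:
w(k) = -8*k
Z(H) = ½ (Z(H) = 1/2 = ½)
D = 6 (D = 4 + (4 - 8*0)/2 = 4 + (4 + 0)/2 = 4 + (½)*4 = 4 + 2 = 6)
D*Z(-7) = 6*(½) = 3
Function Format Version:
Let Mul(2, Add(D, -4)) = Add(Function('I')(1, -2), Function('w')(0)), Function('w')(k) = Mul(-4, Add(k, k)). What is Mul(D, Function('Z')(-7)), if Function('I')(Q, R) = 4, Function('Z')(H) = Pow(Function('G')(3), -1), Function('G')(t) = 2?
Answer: 3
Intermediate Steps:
Function('w')(k) = Mul(-8, k) (Function('w')(k) = Mul(-4, Mul(2, k)) = Mul(-8, k))
Function('Z')(H) = Rational(1, 2) (Function('Z')(H) = Pow(2, -1) = Rational(1, 2))
D = 6 (D = Add(4, Mul(Rational(1, 2), Add(4, Mul(-8, 0)))) = Add(4, Mul(Rational(1, 2), Add(4, 0))) = Add(4, Mul(Rational(1, 2), 4)) = Add(4, 2) = 6)
Mul(D, Function('Z')(-7)) = Mul(6, Rational(1, 2)) = 3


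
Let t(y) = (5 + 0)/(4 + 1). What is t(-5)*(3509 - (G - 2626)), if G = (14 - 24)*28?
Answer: 6415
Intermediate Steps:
G = -280 (G = -10*28 = -280)
t(y) = 1 (t(y) = 5/5 = 5*(⅕) = 1)
t(-5)*(3509 - (G - 2626)) = 1*(3509 - (-280 - 2626)) = 1*(3509 - 1*(-2906)) = 1*(3509 + 2906) = 1*6415 = 6415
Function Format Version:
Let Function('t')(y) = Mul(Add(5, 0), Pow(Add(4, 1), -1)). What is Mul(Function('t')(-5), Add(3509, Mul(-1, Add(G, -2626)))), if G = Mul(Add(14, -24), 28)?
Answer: 6415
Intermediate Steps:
G = -280 (G = Mul(-10, 28) = -280)
Function('t')(y) = 1 (Function('t')(y) = Mul(5, Pow(5, -1)) = Mul(5, Rational(1, 5)) = 1)
Mul(Function('t')(-5), Add(3509, Mul(-1, Add(G, -2626)))) = Mul(1, Add(3509, Mul(-1, Add(-280, -2626)))) = Mul(1, Add(3509, Mul(-1, -2906))) = Mul(1, Add(3509, 2906)) = Mul(1, 6415) = 6415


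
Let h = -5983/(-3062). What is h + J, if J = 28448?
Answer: 87113759/3062 ≈ 28450.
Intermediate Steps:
h = 5983/3062 (h = -5983*(-1/3062) = 5983/3062 ≈ 1.9540)
h + J = 5983/3062 + 28448 = 87113759/3062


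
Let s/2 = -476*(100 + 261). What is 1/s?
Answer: -1/343672 ≈ -2.9098e-6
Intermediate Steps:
s = -343672 (s = 2*(-476*(100 + 261)) = 2*(-476*361) = 2*(-171836) = -343672)
1/s = 1/(-343672) = -1/343672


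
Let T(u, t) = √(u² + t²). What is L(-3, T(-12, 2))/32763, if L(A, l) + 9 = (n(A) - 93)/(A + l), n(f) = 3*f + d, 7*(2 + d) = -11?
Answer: -3658/10626133 - 1478*√37/31878399 ≈ -0.00062627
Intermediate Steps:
d = -25/7 (d = -2 + (⅐)*(-11) = -2 - 11/7 = -25/7 ≈ -3.5714)
n(f) = -25/7 + 3*f (n(f) = 3*f - 25/7 = -25/7 + 3*f)
T(u, t) = √(t² + u²)
L(A, l) = -9 + (-676/7 + 3*A)/(A + l) (L(A, l) = -9 + ((-25/7 + 3*A) - 93)/(A + l) = -9 + (-676/7 + 3*A)/(A + l))
L(-3, T(-12, 2))/32763 = ((-676/7 - 9*√(2² + (-12)²) - 6*(-3))/(-3 + √(2² + (-12)²)))/32763 = ((-676/7 - 9*√(4 + 144) + 18)/(-3 + √(4 + 144)))*(1/32763) = ((-676/7 - 18*√37 + 18)/(-3 + √148))*(1/32763) = ((-676/7 - 18*√37 + 18)/(-3 + 2*√37))*(1/32763) = ((-550/7 - 18*√37)/(-3 + 2*√37))*(1/32763) = (-550/7 - 18*√37)/(32763*(-3 + 2*√37))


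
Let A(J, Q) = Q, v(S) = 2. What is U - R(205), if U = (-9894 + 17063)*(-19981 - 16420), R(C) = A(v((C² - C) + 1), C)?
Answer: -260958974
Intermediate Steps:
R(C) = C
U = -260958769 (U = 7169*(-36401) = -260958769)
U - R(205) = -260958769 - 1*205 = -260958769 - 205 = -260958974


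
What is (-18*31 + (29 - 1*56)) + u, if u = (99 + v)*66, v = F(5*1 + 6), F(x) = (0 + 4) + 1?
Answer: 6279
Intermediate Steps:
F(x) = 5 (F(x) = 4 + 1 = 5)
v = 5
u = 6864 (u = (99 + 5)*66 = 104*66 = 6864)
(-18*31 + (29 - 1*56)) + u = (-18*31 + (29 - 1*56)) + 6864 = (-558 + (29 - 56)) + 6864 = (-558 - 27) + 6864 = -585 + 6864 = 6279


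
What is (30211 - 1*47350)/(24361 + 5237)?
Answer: -5713/9866 ≈ -0.57906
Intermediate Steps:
(30211 - 1*47350)/(24361 + 5237) = (30211 - 47350)/29598 = -17139*1/29598 = -5713/9866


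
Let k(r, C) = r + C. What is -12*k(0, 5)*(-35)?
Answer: 2100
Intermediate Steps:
k(r, C) = C + r
-12*k(0, 5)*(-35) = -12*(5 + 0)*(-35) = -12*5*(-35) = -60*(-35) = 2100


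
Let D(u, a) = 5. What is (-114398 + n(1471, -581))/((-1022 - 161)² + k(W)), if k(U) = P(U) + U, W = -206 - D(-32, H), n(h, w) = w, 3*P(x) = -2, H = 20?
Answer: -344937/4197832 ≈ -0.082170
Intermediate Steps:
P(x) = -⅔ (P(x) = (⅓)*(-2) = -⅔)
W = -211 (W = -206 - 1*5 = -206 - 5 = -211)
k(U) = -⅔ + U
(-114398 + n(1471, -581))/((-1022 - 161)² + k(W)) = (-114398 - 581)/((-1022 - 161)² + (-⅔ - 211)) = -114979/((-1183)² - 635/3) = -114979/(1399489 - 635/3) = -114979/4197832/3 = -114979*3/4197832 = -344937/4197832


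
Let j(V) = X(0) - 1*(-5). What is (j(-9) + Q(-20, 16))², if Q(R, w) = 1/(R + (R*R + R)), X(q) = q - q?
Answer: 3243601/129600 ≈ 25.028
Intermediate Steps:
X(q) = 0
j(V) = 5 (j(V) = 0 - 1*(-5) = 0 + 5 = 5)
Q(R, w) = 1/(R² + 2*R) (Q(R, w) = 1/(R + (R² + R)) = 1/(R + (R + R²)) = 1/(R² + 2*R))
(j(-9) + Q(-20, 16))² = (5 + 1/((-20)*(2 - 20)))² = (5 - 1/20/(-18))² = (5 - 1/20*(-1/18))² = (5 + 1/360)² = (1801/360)² = 3243601/129600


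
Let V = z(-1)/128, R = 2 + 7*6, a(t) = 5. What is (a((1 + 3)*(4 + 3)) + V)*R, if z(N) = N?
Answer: 7029/32 ≈ 219.66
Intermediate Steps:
R = 44 (R = 2 + 42 = 44)
V = -1/128 ≈ -0.0078125
(a((1 + 3)*(4 + 3)) + V)*R = (5 - 1/128)*44 = (639/128)*44 = 7029/32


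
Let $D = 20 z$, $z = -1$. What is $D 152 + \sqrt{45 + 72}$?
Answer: $-3040 + 3 \sqrt{13} \approx -3029.2$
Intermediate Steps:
$D = -20$ ($D = 20 \left(-1\right) = -20$)
$D 152 + \sqrt{45 + 72} = \left(-20\right) 152 + \sqrt{45 + 72} = -3040 + \sqrt{117} = -3040 + 3 \sqrt{13}$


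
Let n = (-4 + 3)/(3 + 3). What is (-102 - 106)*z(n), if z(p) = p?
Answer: 104/3 ≈ 34.667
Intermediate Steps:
n = -⅙ (n = -1/6 = -1*⅙ = -⅙ ≈ -0.16667)
(-102 - 106)*z(n) = (-102 - 106)*(-⅙) = -208*(-⅙) = 104/3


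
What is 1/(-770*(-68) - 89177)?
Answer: -1/36817 ≈ -2.7161e-5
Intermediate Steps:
1/(-770*(-68) - 89177) = 1/(52360 - 89177) = 1/(-36817) = -1/36817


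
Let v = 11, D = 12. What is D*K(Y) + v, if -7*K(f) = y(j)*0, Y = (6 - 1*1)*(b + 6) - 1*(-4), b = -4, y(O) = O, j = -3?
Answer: 11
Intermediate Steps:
Y = 14 (Y = (6 - 1*1)*(-4 + 6) - 1*(-4) = (6 - 1)*2 + 4 = 5*2 + 4 = 10 + 4 = 14)
K(f) = 0 (K(f) = -(-3)*0/7 = -1/7*0 = 0)
D*K(Y) + v = 12*0 + 11 = 0 + 11 = 11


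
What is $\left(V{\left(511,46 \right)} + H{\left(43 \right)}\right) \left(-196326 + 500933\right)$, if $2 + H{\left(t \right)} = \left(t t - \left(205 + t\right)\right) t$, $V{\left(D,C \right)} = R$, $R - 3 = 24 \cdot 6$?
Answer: $21014227716$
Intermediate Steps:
$R = 147$ ($R = 3 + 24 \cdot 6 = 3 + 144 = 147$)
$V{\left(D,C \right)} = 147$
$H{\left(t \right)} = -2 + t \left(-205 + t^{2} - t\right)$ ($H{\left(t \right)} = -2 + \left(t t - \left(205 + t\right)\right) t = -2 + \left(t^{2} - \left(205 + t\right)\right) t = -2 + \left(-205 + t^{2} - t\right) t = -2 + t \left(-205 + t^{2} - t\right)$)
$\left(V{\left(511,46 \right)} + H{\left(43 \right)}\right) \left(-196326 + 500933\right) = \left(147 - \left(10666 - 79507\right)\right) \left(-196326 + 500933\right) = \left(147 - -68841\right) 304607 = \left(147 + 68841\right) 304607 = 68988 \cdot 304607 = 21014227716$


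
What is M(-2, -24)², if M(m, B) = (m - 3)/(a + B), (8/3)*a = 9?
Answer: 64/1089 ≈ 0.058770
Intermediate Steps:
a = 27/8 (a = (3/8)*9 = 27/8 ≈ 3.3750)
M(m, B) = (-3 + m)/(27/8 + B) (M(m, B) = (m - 3)/(27/8 + B) = (-3 + m)/(27/8 + B))
M(-2, -24)² = (8*(-3 - 2)/(27 + 8*(-24)))² = (8*(-5)/(27 - 192))² = (8*(-5)/(-165))² = (8*(-1/165)*(-5))² = (8/33)² = 64/1089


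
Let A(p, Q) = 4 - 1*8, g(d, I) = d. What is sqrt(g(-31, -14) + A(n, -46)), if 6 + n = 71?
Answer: I*sqrt(35) ≈ 5.9161*I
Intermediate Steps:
n = 65 (n = -6 + 71 = 65)
A(p, Q) = -4 (A(p, Q) = 4 - 8 = -4)
sqrt(g(-31, -14) + A(n, -46)) = sqrt(-31 - 4) = sqrt(-35) = I*sqrt(35)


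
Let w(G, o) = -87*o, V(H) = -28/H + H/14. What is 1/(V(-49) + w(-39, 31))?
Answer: -14/37799 ≈ -0.00037038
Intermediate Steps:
V(H) = -28/H + H/14 (V(H) = -28/H + H*(1/14) = -28/H + H/14)
1/(V(-49) + w(-39, 31)) = 1/((-28/(-49) + (1/14)*(-49)) - 87*31) = 1/((-28*(-1/49) - 7/2) - 2697) = 1/((4/7 - 7/2) - 2697) = 1/(-41/14 - 2697) = 1/(-37799/14) = -14/37799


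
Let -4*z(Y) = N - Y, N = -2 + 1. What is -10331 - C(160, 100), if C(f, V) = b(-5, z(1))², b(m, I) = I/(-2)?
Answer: -165297/16 ≈ -10331.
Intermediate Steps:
N = -1
z(Y) = ¼ + Y/4 (z(Y) = -(-1 - Y)/4 = ¼ + Y/4)
b(m, I) = -I/2 (b(m, I) = I*(-½) = -I/2)
C(f, V) = 1/16 (C(f, V) = (-(¼ + (¼)*1)/2)² = (-(¼ + ¼)/2)² = (-½*½)² = (-¼)² = 1/16)
-10331 - C(160, 100) = -10331 - 1*1/16 = -10331 - 1/16 = -165297/16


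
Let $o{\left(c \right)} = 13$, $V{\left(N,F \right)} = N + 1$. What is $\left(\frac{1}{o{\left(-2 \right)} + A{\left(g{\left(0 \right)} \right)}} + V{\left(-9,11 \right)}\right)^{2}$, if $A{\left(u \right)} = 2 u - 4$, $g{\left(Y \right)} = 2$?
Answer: $\frac{10609}{169} \approx 62.775$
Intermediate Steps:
$V{\left(N,F \right)} = 1 + N$
$A{\left(u \right)} = -4 + 2 u$
$\left(\frac{1}{o{\left(-2 \right)} + A{\left(g{\left(0 \right)} \right)}} + V{\left(-9,11 \right)}\right)^{2} = \left(\frac{1}{13 + \left(-4 + 2 \cdot 2\right)} + \left(1 - 9\right)\right)^{2} = \left(\frac{1}{13 + \left(-4 + 4\right)} - 8\right)^{2} = \left(\frac{1}{13 + 0} - 8\right)^{2} = \left(\frac{1}{13} - 8\right)^{2} = \left(- \frac{103}{13}\right)^{2} = \frac{10609}{169}$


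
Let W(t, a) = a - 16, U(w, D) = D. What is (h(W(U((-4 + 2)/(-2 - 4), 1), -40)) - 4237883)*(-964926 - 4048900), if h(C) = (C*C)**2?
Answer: -28060443771338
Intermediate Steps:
W(t, a) = -16 + a
h(C) = C**4 (h(C) = (C**2)**2 = C**4)
(h(W(U((-4 + 2)/(-2 - 4), 1), -40)) - 4237883)*(-964926 - 4048900) = ((-16 - 40)**4 - 4237883)*(-964926 - 4048900) = ((-56)**4 - 4237883)*(-5013826) = (9834496 - 4237883)*(-5013826) = 5596613*(-5013826) = -28060443771338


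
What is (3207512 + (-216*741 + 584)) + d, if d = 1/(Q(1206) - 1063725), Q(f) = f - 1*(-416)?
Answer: 3237332428119/1062103 ≈ 3.0480e+6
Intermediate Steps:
Q(f) = 416 + f (Q(f) = f + 416 = 416 + f)
d = -1/1062103 (d = 1/((416 + 1206) - 1063725) = 1/(1622 - 1063725) = 1/(-1062103) = -1/1062103 ≈ -9.4153e-7)
(3207512 + (-216*741 + 584)) + d = (3207512 + (-216*741 + 584)) - 1/1062103 = (3207512 + (-160056 + 584)) - 1/1062103 = (3207512 - 159472) - 1/1062103 = 3048040 - 1/1062103 = 3237332428119/1062103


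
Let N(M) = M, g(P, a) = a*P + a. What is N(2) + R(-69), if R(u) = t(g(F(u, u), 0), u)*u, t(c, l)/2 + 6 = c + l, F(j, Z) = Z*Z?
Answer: 10352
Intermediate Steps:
F(j, Z) = Z**2
g(P, a) = a + P*a (g(P, a) = P*a + a = a + P*a)
t(c, l) = -12 + 2*c + 2*l (t(c, l) = -12 + 2*(c + l) = -12 + (2*c + 2*l) = -12 + 2*c + 2*l)
R(u) = u*(-12 + 2*u) (R(u) = (-12 + 2*(0*(1 + u**2)) + 2*u)*u = (-12 + 2*0 + 2*u)*u = (-12 + 0 + 2*u)*u = (-12 + 2*u)*u = u*(-12 + 2*u))
N(2) + R(-69) = 2 + 2*(-69)*(-6 - 69) = 2 + 2*(-69)*(-75) = 2 + 10350 = 10352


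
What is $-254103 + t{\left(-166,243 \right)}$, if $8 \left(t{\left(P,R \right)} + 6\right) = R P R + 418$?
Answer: $- \frac{2958647}{2} \approx -1.4793 \cdot 10^{6}$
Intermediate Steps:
$t{\left(P,R \right)} = \frac{185}{4} + \frac{P R^{2}}{8}$ ($t{\left(P,R \right)} = -6 + \frac{R P R + 418}{8} = -6 + \frac{P R R + 418}{8} = -6 + \frac{P R^{2} + 418}{8} = -6 + \frac{418 + P R^{2}}{8} = -6 + \left(\frac{209}{4} + \frac{P R^{2}}{8}\right) = \frac{185}{4} + \frac{P R^{2}}{8}$)
$-254103 + t{\left(-166,243 \right)} = -254103 + \left(\frac{185}{4} + \frac{1}{8} \left(-166\right) 243^{2}\right) = -254103 + \left(\frac{185}{4} + \frac{1}{8} \left(-166\right) 59049\right) = -254103 + \left(\frac{185}{4} - \frac{4901067}{4}\right) = -254103 - \frac{2450441}{2} = - \frac{2958647}{2}$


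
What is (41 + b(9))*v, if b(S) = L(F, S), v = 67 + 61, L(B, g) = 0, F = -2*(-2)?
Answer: 5248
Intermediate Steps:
F = 4
v = 128
b(S) = 0
(41 + b(9))*v = (41 + 0)*128 = 41*128 = 5248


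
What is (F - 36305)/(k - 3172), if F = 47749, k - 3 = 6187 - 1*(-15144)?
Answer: 5722/9081 ≈ 0.63011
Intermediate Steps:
k = 21334 (k = 3 + (6187 - 1*(-15144)) = 3 + (6187 + 15144) = 3 + 21331 = 21334)
(F - 36305)/(k - 3172) = (47749 - 36305)/(21334 - 3172) = 11444/18162 = 11444*(1/18162) = 5722/9081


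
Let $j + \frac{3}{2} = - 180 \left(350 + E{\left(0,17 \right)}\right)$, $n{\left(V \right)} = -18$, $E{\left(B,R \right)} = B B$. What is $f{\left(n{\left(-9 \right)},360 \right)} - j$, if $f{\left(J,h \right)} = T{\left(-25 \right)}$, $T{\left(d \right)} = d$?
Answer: $\frac{125953}{2} \approx 62977.0$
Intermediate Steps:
$E{\left(B,R \right)} = B^{2}$
$f{\left(J,h \right)} = -25$
$j = - \frac{126003}{2}$ ($j = - \frac{3}{2} - 180 \left(350 + 0^{2}\right) = - \frac{3}{2} - 180 \left(350 + 0\right) = - \frac{3}{2} - 63000 = - \frac{126003}{2} \approx -63002.0$)
$f{\left(n{\left(-9 \right)},360 \right)} - j = -25 - - \frac{126003}{2} = -25 + \frac{126003}{2} = \frac{125953}{2}$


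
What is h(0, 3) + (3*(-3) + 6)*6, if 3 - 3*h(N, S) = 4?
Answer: -55/3 ≈ -18.333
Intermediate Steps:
h(N, S) = -1/3 (h(N, S) = 1 - 1/3*4 = 1 - 4/3 = -1/3)
h(0, 3) + (3*(-3) + 6)*6 = -1/3 + (3*(-3) + 6)*6 = -1/3 + (-9 + 6)*6 = -1/3 - 3*6 = -1/3 - 18 = -55/3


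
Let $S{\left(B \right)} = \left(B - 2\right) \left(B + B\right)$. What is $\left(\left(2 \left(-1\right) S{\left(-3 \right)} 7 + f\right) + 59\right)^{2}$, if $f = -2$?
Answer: $131769$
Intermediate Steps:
$S{\left(B \right)} = 2 B \left(-2 + B\right)$ ($S{\left(B \right)} = \left(-2 + B\right) 2 B = 2 B \left(-2 + B\right)$)
$\left(\left(2 \left(-1\right) S{\left(-3 \right)} 7 + f\right) + 59\right)^{2} = \left(\left(2 \left(-1\right) 2 \left(-3\right) \left(-2 - 3\right) 7 - 2\right) + 59\right)^{2} = \left(\left(- 2 \cdot 2 \left(-3\right) \left(-5\right) 7 - 2\right) + 59\right)^{2} = \left(\left(\left(-2\right) 30 \cdot 7 - 2\right) + 59\right)^{2} = \left(\left(\left(-60\right) 7 - 2\right) + 59\right)^{2} = \left(\left(-420 - 2\right) + 59\right)^{2} = \left(-422 + 59\right)^{2} = \left(-363\right)^{2} = 131769$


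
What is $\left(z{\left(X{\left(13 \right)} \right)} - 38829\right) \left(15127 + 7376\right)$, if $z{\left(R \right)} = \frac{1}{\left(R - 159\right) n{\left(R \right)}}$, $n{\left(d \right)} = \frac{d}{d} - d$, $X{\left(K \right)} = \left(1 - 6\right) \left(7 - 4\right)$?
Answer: $- \frac{810857627437}{928} \approx -8.7377 \cdot 10^{8}$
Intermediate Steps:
$X{\left(K \right)} = -15$ ($X{\left(K \right)} = \left(-5\right) 3 = -15$)
$n{\left(d \right)} = 1 - d$
$z{\left(R \right)} = \frac{1}{\left(1 - R\right) \left(-159 + R\right)}$ ($z{\left(R \right)} = \frac{1}{\left(R - 159\right) \left(1 - R\right)} = \frac{1}{\left(-159 + R\right) \left(1 - R\right)} = \frac{1}{\left(1 - R\right) \left(-159 + R\right)}$)
$\left(z{\left(X{\left(13 \right)} \right)} - 38829\right) \left(15127 + 7376\right) = \left(- \frac{1}{\left(-1 - 15\right) \left(-159 - 15\right)} - 38829\right) \left(15127 + 7376\right) = \left(- \frac{1}{\left(-16\right) \left(-174\right)} - 38829\right) 22503 = \left(\left(-1\right) \left(- \frac{1}{16}\right) \left(- \frac{1}{174}\right) - 38829\right) 22503 = \left(- \frac{1}{2784} - 38829\right) 22503 = \left(- \frac{108099937}{2784}\right) 22503 = - \frac{810857627437}{928}$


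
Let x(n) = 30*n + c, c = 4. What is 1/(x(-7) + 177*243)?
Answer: 1/42805 ≈ 2.3362e-5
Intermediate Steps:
x(n) = 4 + 30*n (x(n) = 30*n + 4 = 4 + 30*n)
1/(x(-7) + 177*243) = 1/((4 + 30*(-7)) + 177*243) = 1/((4 - 210) + 43011) = 1/(-206 + 43011) = 1/42805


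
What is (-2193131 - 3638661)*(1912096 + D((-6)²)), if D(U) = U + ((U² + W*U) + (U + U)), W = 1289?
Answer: -11429752467968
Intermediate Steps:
D(U) = U² + 1292*U (D(U) = U + ((U² + 1289*U) + (U + U)) = U + ((U² + 1289*U) + 2*U) = U + (U² + 1291*U) = U² + 1292*U)
(-2193131 - 3638661)*(1912096 + D((-6)²)) = (-2193131 - 3638661)*(1912096 + (-6)²*(1292 + (-6)²)) = -5831792*(1912096 + 36*(1292 + 36)) = -5831792*(1912096 + 36*1328) = -5831792*(1912096 + 47808) = -5831792*1959904 = -11429752467968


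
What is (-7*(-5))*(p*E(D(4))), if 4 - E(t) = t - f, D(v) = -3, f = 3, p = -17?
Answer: -5950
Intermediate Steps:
E(t) = 7 - t (E(t) = 4 - (t - 1*3) = 4 - (t - 3) = 4 - (-3 + t) = 4 + (3 - t) = 7 - t)
(-7*(-5))*(p*E(D(4))) = (-7*(-5))*(-17*(7 - 1*(-3))) = 35*(-17*(7 + 3)) = 35*(-17*10) = 35*(-170) = -5950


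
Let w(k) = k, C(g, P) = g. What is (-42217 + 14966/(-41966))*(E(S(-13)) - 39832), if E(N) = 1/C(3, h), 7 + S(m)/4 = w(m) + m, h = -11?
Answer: 105854262649030/62949 ≈ 1.6816e+9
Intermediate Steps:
S(m) = -28 + 8*m (S(m) = -28 + 4*(m + m) = -28 + 4*(2*m) = -28 + 8*m)
E(N) = ⅓ (E(N) = 1/3 = ⅓)
(-42217 + 14966/(-41966))*(E(S(-13)) - 39832) = (-42217 + 14966/(-41966))*(⅓ - 39832) = (-42217 + 14966*(-1/41966))*(-119495/3) = (-42217 - 7483/20983)*(-119495/3) = -885846794/20983*(-119495/3) = 105854262649030/62949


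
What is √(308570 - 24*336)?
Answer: √300506 ≈ 548.18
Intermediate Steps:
√(308570 - 24*336) = √(308570 - 8064) = √300506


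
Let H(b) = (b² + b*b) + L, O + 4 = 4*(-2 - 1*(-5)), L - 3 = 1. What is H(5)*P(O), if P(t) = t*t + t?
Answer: 3888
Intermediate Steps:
L = 4 (L = 3 + 1 = 4)
O = 8 (O = -4 + 4*(-2 - 1*(-5)) = -4 + 4*(-2 + 5) = -4 + 4*3 = -4 + 12 = 8)
H(b) = 4 + 2*b² (H(b) = (b² + b*b) + 4 = (b² + b²) + 4 = 2*b² + 4 = 4 + 2*b²)
P(t) = t + t² (P(t) = t² + t = t + t²)
H(5)*P(O) = (4 + 2*5²)*(8*(1 + 8)) = (4 + 2*25)*(8*9) = (4 + 50)*72 = 54*72 = 3888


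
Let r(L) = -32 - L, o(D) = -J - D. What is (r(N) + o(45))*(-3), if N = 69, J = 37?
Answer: 549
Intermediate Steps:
o(D) = -37 - D (o(D) = -1*37 - D = -37 - D)
(r(N) + o(45))*(-3) = ((-32 - 1*69) + (-37 - 1*45))*(-3) = ((-32 - 69) + (-37 - 45))*(-3) = (-101 - 82)*(-3) = -183*(-3) = 549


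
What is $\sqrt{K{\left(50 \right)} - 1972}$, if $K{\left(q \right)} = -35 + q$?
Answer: $i \sqrt{1957} \approx 44.238 i$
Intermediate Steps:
$\sqrt{K{\left(50 \right)} - 1972} = \sqrt{\left(-35 + 50\right) - 1972} = \sqrt{15 - 1972} = \sqrt{-1957} = i \sqrt{1957}$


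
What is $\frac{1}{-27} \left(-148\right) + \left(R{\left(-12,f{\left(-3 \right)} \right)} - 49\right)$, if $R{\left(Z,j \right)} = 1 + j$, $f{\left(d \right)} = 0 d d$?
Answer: $- \frac{1148}{27} \approx -42.518$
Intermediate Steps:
$f{\left(d \right)} = 0$ ($f{\left(d \right)} = 0 d = 0$)
$\frac{1}{-27} \left(-148\right) + \left(R{\left(-12,f{\left(-3 \right)} \right)} - 49\right) = \frac{1}{-27} \left(-148\right) + \left(\left(1 + 0\right) - 49\right) = \left(- \frac{1}{27}\right) \left(-148\right) + \left(1 - 49\right) = \frac{148}{27} - 48 = - \frac{1148}{27}$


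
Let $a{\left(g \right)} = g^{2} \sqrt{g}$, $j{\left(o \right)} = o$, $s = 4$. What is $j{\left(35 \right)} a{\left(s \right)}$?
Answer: $1120$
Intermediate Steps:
$a{\left(g \right)} = g^{\frac{5}{2}}$
$j{\left(35 \right)} a{\left(s \right)} = 35 \cdot 4^{\frac{5}{2}} = 35 \cdot 32 = 1120$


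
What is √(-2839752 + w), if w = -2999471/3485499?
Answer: I*√34499314888602818781/3485499 ≈ 1685.2*I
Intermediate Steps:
w = -2999471/3485499 (w = -2999471*1/3485499 = -2999471/3485499 ≈ -0.86056)
√(-2839752 + w) = √(-2839752 - 2999471/3485499) = √(-9897955755719/3485499) = I*√34499314888602818781/3485499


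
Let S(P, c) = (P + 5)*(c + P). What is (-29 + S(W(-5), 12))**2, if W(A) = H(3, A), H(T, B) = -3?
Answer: 121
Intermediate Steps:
W(A) = -3
S(P, c) = (5 + P)*(P + c)
(-29 + S(W(-5), 12))**2 = (-29 + ((-3)**2 + 5*(-3) + 5*12 - 3*12))**2 = (-29 + (9 - 15 + 60 - 36))**2 = (-29 + 18)**2 = (-11)**2 = 121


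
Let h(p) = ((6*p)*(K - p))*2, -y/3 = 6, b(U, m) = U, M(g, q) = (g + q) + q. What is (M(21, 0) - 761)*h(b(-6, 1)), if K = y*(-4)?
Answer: 4155840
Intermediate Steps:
M(g, q) = g + 2*q
y = -18 (y = -3*6 = -18)
K = 72 (K = -18*(-4) = 72)
h(p) = 12*p*(72 - p) (h(p) = ((6*p)*(72 - p))*2 = (6*p*(72 - p))*2 = 12*p*(72 - p))
(M(21, 0) - 761)*h(b(-6, 1)) = ((21 + 2*0) - 761)*(12*(-6)*(72 - 1*(-6))) = ((21 + 0) - 761)*(12*(-6)*(72 + 6)) = (21 - 761)*(12*(-6)*78) = -740*(-5616) = 4155840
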